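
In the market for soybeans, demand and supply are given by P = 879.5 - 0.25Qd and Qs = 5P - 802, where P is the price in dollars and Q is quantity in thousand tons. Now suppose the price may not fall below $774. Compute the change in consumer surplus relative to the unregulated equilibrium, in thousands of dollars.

Rearranging demand gives Qd = 3518 - 4P. Equilibrium: 3518 - 4P = 5P - 802, so 4320 = 9P and P* = 480, Q* = 1598.
Since 774 > 480, the floor is binding.
At P = 774: Qd = 3518 - 4·774 = 422 and Qs = 5·774 - 802 = 3068.
Consumer surplus without the control is ½ · (879.5 - 480) · 1598 = 319200.5.
With the floor, consumers buy 422 units at 774, so CS = ½ · (879.5 - 774) · 422 = 22260.5.
Change in consumer surplus = 22260.5 - 319200.5 = -296940.

-296940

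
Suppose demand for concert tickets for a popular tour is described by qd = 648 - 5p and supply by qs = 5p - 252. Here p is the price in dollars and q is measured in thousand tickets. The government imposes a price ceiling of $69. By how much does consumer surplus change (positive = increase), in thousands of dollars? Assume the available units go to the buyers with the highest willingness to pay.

Setting quantity demanded equal to quantity supplied, 648 - 5p = 5p - 252, gives p* = 90 and q* = 198.
The ceiling of 69 is below the equilibrium price 90, so it binds.
At p = 69: qd = 648 - 5·69 = 303 and qs = 5·69 - 252 = 93.
Consumer surplus without the control is ½ · (129.6 - 90) · 198 = 3920.4.
With the ceiling, 93 units are sold at 69 (assume they go to the highest-value buyers). The demand price at q = 93 is 111, so CS = ½ · [(129.6 - 69) + (111 - 69)] · 93 = 4770.9.
Change in consumer surplus = 4770.9 - 3920.4 = 850.5.

850.5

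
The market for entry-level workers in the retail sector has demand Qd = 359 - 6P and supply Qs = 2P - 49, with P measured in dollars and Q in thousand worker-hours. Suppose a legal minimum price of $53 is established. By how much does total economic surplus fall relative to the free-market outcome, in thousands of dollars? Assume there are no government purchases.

Setting quantity demanded equal to quantity supplied, 359 - 6P = 2P - 49, gives P* = 51 and Q* = 53.
Since 53 > 51, the floor is binding.
At P = 53: Qd = 359 - 6·53 = 41 and Qs = 2·53 - 49 = 57.
Quantity traded falls to 41. At Q = 41 the demand price is (359 - 41)/6 = 53 and the supply price is (49 + 41)/2 = 45.
Deadweight loss = ½ · (53 - 45) · (53 - 41) = ½ · 8 · 12 = 48.

48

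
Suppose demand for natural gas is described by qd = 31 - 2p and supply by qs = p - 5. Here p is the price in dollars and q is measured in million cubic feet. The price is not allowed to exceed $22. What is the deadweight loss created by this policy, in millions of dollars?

Setting quantity demanded equal to quantity supplied, 31 - 2p = p - 5, gives p* = 12 and q* = 7.
Since 22 is above p* = 12, the ceiling does not bind and the free-market outcome prevails.
Since the control does not bind, no trades are prevented and deadweight loss is zero.

0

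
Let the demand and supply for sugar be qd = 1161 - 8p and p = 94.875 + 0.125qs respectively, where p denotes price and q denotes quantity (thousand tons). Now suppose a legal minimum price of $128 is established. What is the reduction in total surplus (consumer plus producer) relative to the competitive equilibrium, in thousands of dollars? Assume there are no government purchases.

512

Rearranging supply gives qs = 8p - 759. Equilibrium: 1161 - 8p = 8p - 759, so 1920 = 16p and p* = 120, q* = 201.
The floor of 128 is above the equilibrium price 120, so it binds.
At p = 128: qd = 1161 - 8·128 = 137 and qs = 8·128 - 759 = 265.
Quantity traded falls to 137. At q = 137 the demand price is (1161 - 137)/8 = 128 and the supply price is (759 + 137)/8 = 112.
Deadweight loss = ½ · (128 - 112) · (201 - 137) = ½ · 16 · 64 = 512.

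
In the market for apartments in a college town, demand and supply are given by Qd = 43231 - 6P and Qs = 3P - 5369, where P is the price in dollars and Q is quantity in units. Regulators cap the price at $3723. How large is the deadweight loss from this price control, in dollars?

6327740.25

Without the control the market clears where 43231 - 6P = 3P - 5369, i.e. P* = 5400 and Q* = 10831.
The ceiling of 3723 is below the equilibrium price 5400, so it binds.
At P = 3723: Qd = 43231 - 6·3723 = 20893 and Qs = 3·3723 - 5369 = 5800.
Quantity traded falls to 5800. At Q = 5800 the demand price is (43231 - 5800)/6 = 6238.5 and the supply price is (5369 + 5800)/3 = 3723.
Deadweight loss = ½ · (6238.5 - 3723) · (10831 - 5800) = ½ · 2515.5 · 5031 = 6327740.25.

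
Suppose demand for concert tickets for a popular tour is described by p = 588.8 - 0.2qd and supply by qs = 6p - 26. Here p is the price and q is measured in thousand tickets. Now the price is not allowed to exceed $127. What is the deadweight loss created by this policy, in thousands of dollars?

Rearranging demand gives qd = 2944 - 5p. In a free market, 2944 - 5p = 6p - 26 gives the equilibrium p* = 270, q* = 1594.
Because the ceiling (127) lies below the market-clearing price, it is binding.
At p = 127: qd = 2944 - 5·127 = 2309 and qs = 6·127 - 26 = 736.
Quantity traded falls to 736. At q = 736 the demand price is (2944 - 736)/5 = 441.6 and the supply price is (26 + 736)/6 = 127.
Deadweight loss = ½ · (441.6 - 127) · (1594 - 736) = ½ · 314.6 · 858 = 134963.4.

134963.4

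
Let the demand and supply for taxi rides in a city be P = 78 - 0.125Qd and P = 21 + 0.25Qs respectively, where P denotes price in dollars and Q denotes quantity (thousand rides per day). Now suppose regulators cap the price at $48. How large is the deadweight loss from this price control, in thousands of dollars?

Rearranging demand gives Qd = 624 - 8P; rearranging supply gives Qs = 4P - 84. Setting quantity demanded equal to quantity supplied, 624 - 8P = 4P - 84, gives P* = 59 and Q* = 152.
The ceiling of 48 is below the equilibrium price 59, so it binds.
At P = 48: Qd = 624 - 8·48 = 240 and Qs = 4·48 - 84 = 108.
Quantity traded falls to 108. At Q = 108 the demand price is (624 - 108)/8 = 64.5 and the supply price is (84 + 108)/4 = 48.
Deadweight loss = ½ · (64.5 - 48) · (152 - 108) = ½ · 16.5 · 44 = 363.

363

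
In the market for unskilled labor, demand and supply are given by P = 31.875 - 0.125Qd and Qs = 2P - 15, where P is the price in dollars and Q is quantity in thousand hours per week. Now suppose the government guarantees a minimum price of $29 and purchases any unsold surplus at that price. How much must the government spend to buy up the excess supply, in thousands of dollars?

580

Rearranging demand gives Qd = 255 - 8P. Setting quantity demanded equal to quantity supplied, 255 - 8P = 2P - 15, gives P* = 27 and Q* = 39.
The floor of 29 is above the equilibrium price 27, so it binds.
At P = 29: Qd = 255 - 8·29 = 23 and Qs = 2·29 - 15 = 43.
Surplus = Qs - Qd = 20.
Government expenditure = surplus × support price = 20 × 29 = 580.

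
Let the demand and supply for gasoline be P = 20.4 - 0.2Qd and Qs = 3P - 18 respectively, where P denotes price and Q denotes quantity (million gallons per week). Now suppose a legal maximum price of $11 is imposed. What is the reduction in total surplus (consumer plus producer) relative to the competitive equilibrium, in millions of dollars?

38.4

Rearranging demand gives Qd = 102 - 5P. Without the control the market clears where 102 - 5P = 3P - 18, i.e. P* = 15 and Q* = 27.
Since 11 < 15, the ceiling is binding.
At P = 11: Qd = 102 - 5·11 = 47 and Qs = 3·11 - 18 = 15.
Quantity traded falls to 15. At Q = 15 the demand price is (102 - 15)/5 = 17.4 and the supply price is (18 + 15)/3 = 11.
Deadweight loss = ½ · (17.4 - 11) · (27 - 15) = ½ · 6.4 · 12 = 38.4.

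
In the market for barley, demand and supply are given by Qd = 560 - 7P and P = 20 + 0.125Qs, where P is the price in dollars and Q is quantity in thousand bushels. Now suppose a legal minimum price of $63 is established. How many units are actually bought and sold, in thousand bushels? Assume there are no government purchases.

Rearranging supply gives Qs = 8P - 160. Equilibrium: 560 - 7P = 8P - 160, so 720 = 15P and P* = 48, Q* = 224.
Since 63 > 48, the floor is binding.
At P = 63: Qd = 560 - 7·63 = 119 and Qs = 8·63 - 160 = 344.
The quantity actually transacted is the short side, demand: 119.

119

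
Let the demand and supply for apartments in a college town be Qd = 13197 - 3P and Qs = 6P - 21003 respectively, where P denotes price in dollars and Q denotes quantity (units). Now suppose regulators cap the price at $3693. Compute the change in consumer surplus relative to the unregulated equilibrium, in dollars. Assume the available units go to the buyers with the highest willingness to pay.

54891

In a free market, 13197 - 3P = 6P - 21003 gives the equilibrium P* = 3800, Q* = 1797.
The ceiling of 3693 is below the equilibrium price 3800, so it binds.
At P = 3693: Qd = 13197 - 3·3693 = 2118 and Qs = 6·3693 - 21003 = 1155.
Consumer surplus without the control is ½ · (4399 - 3800) · 1797 = 538201.5.
With the ceiling, 1155 units are sold at 3693 (assume they go to the highest-value buyers). The demand price at Q = 1155 is 4014, so CS = ½ · [(4399 - 3693) + (4014 - 3693)] · 1155 = 593092.5.
Change in consumer surplus = 593092.5 - 538201.5 = 54891.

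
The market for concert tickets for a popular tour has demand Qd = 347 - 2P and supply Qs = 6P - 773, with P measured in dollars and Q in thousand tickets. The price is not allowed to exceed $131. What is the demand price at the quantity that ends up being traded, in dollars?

167

Without the control the market clears where 347 - 2P = 6P - 773, i.e. P* = 140 and Q* = 67.
Because the ceiling (131) lies below the market-clearing price, it is binding.
At P = 131: Qd = 347 - 2·131 = 85 and Qs = 6·131 - 773 = 13.
Only 13 units reach the market. On the demand curve, the marginal buyer's willingness to pay at Q = 13 is (347 - 13)/2 = 167.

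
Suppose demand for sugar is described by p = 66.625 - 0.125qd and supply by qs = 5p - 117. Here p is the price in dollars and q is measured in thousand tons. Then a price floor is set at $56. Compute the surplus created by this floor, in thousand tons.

Rearranging demand gives qd = 533 - 8p. In a free market, 533 - 8p = 5p - 117 gives the equilibrium p* = 50, q* = 133.
Because the floor (56) lies above the market-clearing price, it is binding.
At p = 56: qd = 533 - 8·56 = 85 and qs = 5·56 - 117 = 163.
Surplus = qs - qd = 163 - 85 = 78.

78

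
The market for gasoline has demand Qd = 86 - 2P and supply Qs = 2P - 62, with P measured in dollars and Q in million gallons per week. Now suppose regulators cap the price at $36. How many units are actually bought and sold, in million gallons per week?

10

Without the control the market clears where 86 - 2P = 2P - 62, i.e. P* = 37 and Q* = 12.
The ceiling of 36 is below the equilibrium price 37, so it binds.
At P = 36: Qd = 86 - 2·36 = 14 and Qs = 2·36 - 62 = 10.
The quantity actually transacted is the short side, supply: 10.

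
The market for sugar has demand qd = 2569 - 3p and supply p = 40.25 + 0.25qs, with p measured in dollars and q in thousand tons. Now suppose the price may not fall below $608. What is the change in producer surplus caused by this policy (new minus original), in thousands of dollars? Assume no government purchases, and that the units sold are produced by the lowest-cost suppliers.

108945.5

Rearranging supply gives qs = 4p - 161. Without the control the market clears where 2569 - 3p = 4p - 161, i.e. p* = 390 and q* = 1399.
Because the floor (608) lies above the market-clearing price, it is binding.
At p = 608: qd = 2569 - 3·608 = 745 and qs = 4·608 - 161 = 2271.
Producer surplus without the control is ½ · (390 - 40.25) · 1399 = 244650.125.
With the floor, 745 units are sold at 608. The supply price at q = 745 is 226.5, so PS = ½ · [(608 - 40.25) + (608 - 226.5)] · 745 = 353595.625.
Change in producer surplus = 353595.625 - 244650.125 = 108945.5.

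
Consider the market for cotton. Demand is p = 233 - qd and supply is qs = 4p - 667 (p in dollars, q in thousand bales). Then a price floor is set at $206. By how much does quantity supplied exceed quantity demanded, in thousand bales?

130

Rearranging demand gives qd = 233 - p. In a free market, 233 - p = 4p - 667 gives the equilibrium p* = 180, q* = 53.
The floor of 206 is above the equilibrium price 180, so it binds.
At p = 206: qd = 233 - 206 = 27 and qs = 4·206 - 667 = 157.
Surplus = qs - qd = 157 - 27 = 130.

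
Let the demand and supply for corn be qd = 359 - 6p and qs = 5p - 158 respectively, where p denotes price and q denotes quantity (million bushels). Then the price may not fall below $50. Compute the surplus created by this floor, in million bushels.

In a free market, 359 - 6p = 5p - 158 gives the equilibrium p* = 47, q* = 77.
Because the floor (50) lies above the market-clearing price, it is binding.
At p = 50: qd = 359 - 6·50 = 59 and qs = 5·50 - 158 = 92.
Surplus = qs - qd = 92 - 59 = 33.

33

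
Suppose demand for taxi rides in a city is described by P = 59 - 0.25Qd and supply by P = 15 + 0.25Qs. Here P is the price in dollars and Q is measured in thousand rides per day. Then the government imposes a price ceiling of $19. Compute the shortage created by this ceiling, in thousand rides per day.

Rearranging demand gives Qd = 236 - 4P; rearranging supply gives Qs = 4P - 60. Without the control the market clears where 236 - 4P = 4P - 60, i.e. P* = 37 and Q* = 88.
Since 19 < 37, the ceiling is binding.
At P = 19: Qd = 236 - 4·19 = 160 and Qs = 4·19 - 60 = 16.
Shortage = Qd - Qs = 160 - 16 = 144.

144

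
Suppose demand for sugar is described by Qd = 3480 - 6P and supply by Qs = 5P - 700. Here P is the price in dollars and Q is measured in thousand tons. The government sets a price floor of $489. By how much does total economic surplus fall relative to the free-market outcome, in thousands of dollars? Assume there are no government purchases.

Without the control the market clears where 3480 - 6P = 5P - 700, i.e. P* = 380 and Q* = 1200.
The floor of 489 is above the equilibrium price 380, so it binds.
At P = 489: Qd = 3480 - 6·489 = 546 and Qs = 5·489 - 700 = 1745.
Quantity traded falls to 546. At Q = 546 the demand price is (3480 - 546)/6 = 489 and the supply price is (700 + 546)/5 = 249.2.
Deadweight loss = ½ · (489 - 249.2) · (1200 - 546) = ½ · 239.8 · 654 = 78414.6.

78414.6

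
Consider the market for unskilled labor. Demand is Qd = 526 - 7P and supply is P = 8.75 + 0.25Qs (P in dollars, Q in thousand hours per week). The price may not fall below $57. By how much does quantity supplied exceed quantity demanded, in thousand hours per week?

66

Rearranging supply gives Qs = 4P - 35. Equilibrium: 526 - 7P = 4P - 35, so 561 = 11P and P* = 51, Q* = 169.
Because the floor (57) lies above the market-clearing price, it is binding.
At P = 57: Qd = 526 - 7·57 = 127 and Qs = 4·57 - 35 = 193.
Surplus = Qs - Qd = 193 - 127 = 66.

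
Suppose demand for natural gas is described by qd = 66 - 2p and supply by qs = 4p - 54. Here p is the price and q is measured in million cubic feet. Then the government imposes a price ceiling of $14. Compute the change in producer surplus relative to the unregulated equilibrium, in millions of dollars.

-84

Equilibrium: 66 - 2p = 4p - 54, so 120 = 6p and p* = 20, q* = 26.
Since 14 < 20, the ceiling is binding.
At p = 14: qd = 66 - 2·14 = 38 and qs = 4·14 - 54 = 2.
Producer surplus without the control is ½ · (20 - 13.5) · 26 = 84.5.
With the ceiling, producers sell 2 units at 14, so PS = ½ · (14 - 13.5) · 2 = 0.5.
Change in producer surplus = 0.5 - 84.5 = -84.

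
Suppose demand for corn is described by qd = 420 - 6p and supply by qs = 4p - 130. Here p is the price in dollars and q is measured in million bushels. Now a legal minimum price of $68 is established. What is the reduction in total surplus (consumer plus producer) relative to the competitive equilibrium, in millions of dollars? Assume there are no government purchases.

Setting quantity demanded equal to quantity supplied, 420 - 6p = 4p - 130, gives p* = 55 and q* = 90.
Since 68 > 55, the floor is binding.
At p = 68: qd = 420 - 6·68 = 12 and qs = 4·68 - 130 = 142.
Quantity traded falls to 12. At q = 12 the demand price is (420 - 12)/6 = 68 and the supply price is (130 + 12)/4 = 35.5.
Deadweight loss = ½ · (68 - 35.5) · (90 - 12) = ½ · 32.5 · 78 = 1267.5.

1267.5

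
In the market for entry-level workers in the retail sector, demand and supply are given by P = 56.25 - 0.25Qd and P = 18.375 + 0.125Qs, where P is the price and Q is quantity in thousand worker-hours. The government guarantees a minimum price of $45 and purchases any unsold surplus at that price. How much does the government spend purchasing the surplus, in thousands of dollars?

7560

Rearranging demand gives Qd = 225 - 4P; rearranging supply gives Qs = 8P - 147. Equilibrium: 225 - 4P = 8P - 147, so 372 = 12P and P* = 31, Q* = 101.
The floor of 45 is above the equilibrium price 31, so it binds.
At P = 45: Qd = 225 - 4·45 = 45 and Qs = 8·45 - 147 = 213.
Surplus = Qs - Qd = 168.
Government expenditure = surplus × support price = 168 × 45 = 7560.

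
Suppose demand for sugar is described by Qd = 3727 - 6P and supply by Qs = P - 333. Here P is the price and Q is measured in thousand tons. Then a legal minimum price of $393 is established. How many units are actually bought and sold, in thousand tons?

247

Equilibrium: 3727 - 6P = P - 333, so 4060 = 7P and P* = 580, Q* = 247.
The floor of 393 is below the equilibrium price 580, so it is not binding; the market clears at P* = 580, Q* = 247.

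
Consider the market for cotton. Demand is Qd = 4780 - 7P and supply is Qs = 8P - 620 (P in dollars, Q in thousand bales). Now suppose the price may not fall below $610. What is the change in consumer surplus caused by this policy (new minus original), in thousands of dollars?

Equilibrium: 4780 - 7P = 8P - 620, so 5400 = 15P and P* = 360, Q* = 2260.
Because the floor (610) lies above the market-clearing price, it is binding.
At P = 610: Qd = 4780 - 7·610 = 510 and Qs = 8·610 - 620 = 4260.
Consumer surplus without the control is ½ · (4780/7 - 360) · 2260 = 2553800/7.
With the floor, consumers buy 510 units at 610, so CS = ½ · (4780/7 - 610) · 510 = 130050/7.
Change in consumer surplus = 130050/7 - 2553800/7 = -346250.

-346250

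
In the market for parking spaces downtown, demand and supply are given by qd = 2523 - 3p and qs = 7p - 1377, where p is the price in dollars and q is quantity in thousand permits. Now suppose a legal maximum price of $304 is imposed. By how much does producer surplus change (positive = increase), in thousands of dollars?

-90472

Without the control the market clears where 2523 - 3p = 7p - 1377, i.e. p* = 390 and q* = 1353.
Since 304 < 390, the ceiling is binding.
At p = 304: qd = 2523 - 3·304 = 1611 and qs = 7·304 - 1377 = 751.
Producer surplus without the control is ½ · (390 - 1377/7) · 1353 = 1830609/14.
With the ceiling, producers sell 751 units at 304, so PS = ½ · (304 - 1377/7) · 751 = 564001/14.
Change in producer surplus = 564001/14 - 1830609/14 = -90472.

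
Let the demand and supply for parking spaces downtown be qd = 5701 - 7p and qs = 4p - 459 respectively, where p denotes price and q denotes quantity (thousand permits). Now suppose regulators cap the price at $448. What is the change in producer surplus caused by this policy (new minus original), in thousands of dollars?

-174384

Without the control the market clears where 5701 - 7p = 4p - 459, i.e. p* = 560 and q* = 1781.
The ceiling of 448 is below the equilibrium price 560, so it binds.
At p = 448: qd = 5701 - 7·448 = 2565 and qs = 4·448 - 459 = 1333.
Producer surplus without the control is ½ · (560 - 114.75) · 1781 = 396495.125.
With the ceiling, producers sell 1333 units at 448, so PS = ½ · (448 - 114.75) · 1333 = 222111.125.
Change in producer surplus = 222111.125 - 396495.125 = -174384.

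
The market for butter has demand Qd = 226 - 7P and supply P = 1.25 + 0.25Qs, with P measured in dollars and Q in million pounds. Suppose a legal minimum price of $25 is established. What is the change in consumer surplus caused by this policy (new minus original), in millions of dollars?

-260

Rearranging supply gives Qs = 4P - 5. In a free market, 226 - 7P = 4P - 5 gives the equilibrium P* = 21, Q* = 79.
Since 25 > 21, the floor is binding.
At P = 25: Qd = 226 - 7·25 = 51 and Qs = 4·25 - 5 = 95.
Consumer surplus without the control is ½ · (226/7 - 21) · 79 = 6241/14.
With the floor, consumers buy 51 units at 25, so CS = ½ · (226/7 - 25) · 51 = 2601/14.
Change in consumer surplus = 2601/14 - 6241/14 = -260.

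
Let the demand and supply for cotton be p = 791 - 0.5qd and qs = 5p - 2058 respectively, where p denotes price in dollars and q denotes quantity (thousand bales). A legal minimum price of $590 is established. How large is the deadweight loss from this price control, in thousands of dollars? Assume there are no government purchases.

6860

Rearranging demand gives qd = 1582 - 2p. Equilibrium: 1582 - 2p = 5p - 2058, so 3640 = 7p and p* = 520, q* = 542.
The floor of 590 is above the equilibrium price 520, so it binds.
At p = 590: qd = 1582 - 2·590 = 402 and qs = 5·590 - 2058 = 892.
Quantity traded falls to 402. At q = 402 the demand price is (1582 - 402)/2 = 590 and the supply price is (2058 + 402)/5 = 492.
Deadweight loss = ½ · (590 - 492) · (542 - 402) = ½ · 98 · 140 = 6860.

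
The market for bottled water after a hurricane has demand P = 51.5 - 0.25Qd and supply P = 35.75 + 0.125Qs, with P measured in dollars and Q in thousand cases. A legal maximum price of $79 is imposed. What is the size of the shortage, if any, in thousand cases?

0

Rearranging demand gives Qd = 206 - 4P; rearranging supply gives Qs = 8P - 286. In a free market, 206 - 4P = 8P - 286 gives the equilibrium P* = 41, Q* = 42.
Since 79 is above P* = 41, the ceiling does not bind and the free-market outcome prevails.
Since the control does not bind, there is no shortage.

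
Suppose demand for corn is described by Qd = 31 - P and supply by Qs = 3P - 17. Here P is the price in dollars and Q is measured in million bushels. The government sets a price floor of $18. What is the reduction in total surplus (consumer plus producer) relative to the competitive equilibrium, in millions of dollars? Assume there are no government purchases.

In a free market, 31 - P = 3P - 17 gives the equilibrium P* = 12, Q* = 19.
Because the floor (18) lies above the market-clearing price, it is binding.
At P = 18: Qd = 31 - 18 = 13 and Qs = 3·18 - 17 = 37.
Quantity traded falls to 13. At Q = 13 the demand price is 31 - 13 = 18 and the supply price is (17 + 13)/3 = 10.
Deadweight loss = ½ · (18 - 10) · (19 - 13) = ½ · 8 · 6 = 24.

24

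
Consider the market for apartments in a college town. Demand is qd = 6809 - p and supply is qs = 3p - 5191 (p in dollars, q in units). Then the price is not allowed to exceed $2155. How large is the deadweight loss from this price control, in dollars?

4284150

Without the control the market clears where 6809 - p = 3p - 5191, i.e. p* = 3000 and q* = 3809.
Because the ceiling (2155) lies below the market-clearing price, it is binding.
At p = 2155: qd = 6809 - 2155 = 4654 and qs = 3·2155 - 5191 = 1274.
Quantity traded falls to 1274. At q = 1274 the demand price is 6809 - 1274 = 5535 and the supply price is (5191 + 1274)/3 = 2155.
Deadweight loss = ½ · (5535 - 2155) · (3809 - 1274) = ½ · 3380 · 2535 = 4284150.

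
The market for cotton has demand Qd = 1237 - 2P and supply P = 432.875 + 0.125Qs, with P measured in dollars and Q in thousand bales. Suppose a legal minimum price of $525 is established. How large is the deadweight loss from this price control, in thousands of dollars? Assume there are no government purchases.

Rearranging supply gives Qs = 8P - 3463. In a free market, 1237 - 2P = 8P - 3463 gives the equilibrium P* = 470, Q* = 297.
Since 525 > 470, the floor is binding.
At P = 525: Qd = 1237 - 2·525 = 187 and Qs = 8·525 - 3463 = 737.
Quantity traded falls to 187. At Q = 187 the demand price is (1237 - 187)/2 = 525 and the supply price is (3463 + 187)/8 = 456.25.
Deadweight loss = ½ · (525 - 456.25) · (297 - 187) = ½ · 68.75 · 110 = 3781.25.

3781.25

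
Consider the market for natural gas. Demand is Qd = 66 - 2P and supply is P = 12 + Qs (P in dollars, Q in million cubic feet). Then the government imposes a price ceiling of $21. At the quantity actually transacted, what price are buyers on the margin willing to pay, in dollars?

28.5

Rearranging supply gives Qs = P - 12. Equilibrium: 66 - 2P = P - 12, so 78 = 3P and P* = 26, Q* = 14.
Since 21 < 26, the ceiling is binding.
At P = 21: Qd = 66 - 2·21 = 24 and Qs = 21 - 12 = 9.
Only 9 units reach the market. On the demand curve, the marginal buyer's willingness to pay at Q = 9 is (66 - 9)/2 = 28.5.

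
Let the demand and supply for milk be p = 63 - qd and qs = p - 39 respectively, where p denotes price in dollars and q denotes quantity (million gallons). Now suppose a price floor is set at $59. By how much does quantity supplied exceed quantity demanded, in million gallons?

16

Rearranging demand gives qd = 63 - p. Equilibrium: 63 - p = p - 39, so 102 = 2p and p* = 51, q* = 12.
The floor of 59 is above the equilibrium price 51, so it binds.
At p = 59: qd = 63 - 59 = 4 and qs = 59 - 39 = 20.
Surplus = qs - qd = 20 - 4 = 16.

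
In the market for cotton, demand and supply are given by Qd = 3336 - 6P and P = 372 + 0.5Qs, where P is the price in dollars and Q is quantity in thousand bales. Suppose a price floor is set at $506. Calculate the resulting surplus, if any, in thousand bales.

Rearranging supply gives Qs = 2P - 744. Setting quantity demanded equal to quantity supplied, 3336 - 6P = 2P - 744, gives P* = 510 and Q* = 276.
The floor of 506 is below the equilibrium price 510, so it is not binding; the market clears at P* = 510, Q* = 276.
Since the control does not bind, there is no surplus.

0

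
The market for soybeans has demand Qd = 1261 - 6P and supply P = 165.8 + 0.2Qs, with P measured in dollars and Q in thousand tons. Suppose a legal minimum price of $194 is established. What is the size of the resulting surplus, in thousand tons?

44

Rearranging supply gives Qs = 5P - 829. Equilibrium: 1261 - 6P = 5P - 829, so 2090 = 11P and P* = 190, Q* = 121.
The floor of 194 is above the equilibrium price 190, so it binds.
At P = 194: Qd = 1261 - 6·194 = 97 and Qs = 5·194 - 829 = 141.
Surplus = Qs - Qd = 141 - 97 = 44.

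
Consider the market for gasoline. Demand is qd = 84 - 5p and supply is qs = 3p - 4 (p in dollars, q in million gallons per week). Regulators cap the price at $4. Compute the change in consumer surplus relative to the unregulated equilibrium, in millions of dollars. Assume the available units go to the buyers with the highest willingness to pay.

Equilibrium: 84 - 5p = 3p - 4, so 88 = 8p and p* = 11, q* = 29.
The ceiling of 4 is below the equilibrium price 11, so it binds.
At p = 4: qd = 84 - 5·4 = 64 and qs = 3·4 - 4 = 8.
Consumer surplus without the control is ½ · (16.8 - 11) · 29 = 84.1.
With the ceiling, 8 units are sold at 4 (assume they go to the highest-value buyers). The demand price at q = 8 is 15.2, so CS = ½ · [(16.8 - 4) + (15.2 - 4)] · 8 = 96.
Change in consumer surplus = 96 - 84.1 = 11.9.

11.9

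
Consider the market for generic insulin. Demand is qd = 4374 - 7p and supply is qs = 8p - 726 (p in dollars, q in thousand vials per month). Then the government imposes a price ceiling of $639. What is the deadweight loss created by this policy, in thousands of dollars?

In a free market, 4374 - 7p = 8p - 726 gives the equilibrium p* = 340, q* = 1994.
The ceiling of 639 is above the equilibrium price 340, so it is not binding; the market clears at p* = 340, q* = 1994.
Since the control does not bind, no trades are prevented and deadweight loss is zero.

0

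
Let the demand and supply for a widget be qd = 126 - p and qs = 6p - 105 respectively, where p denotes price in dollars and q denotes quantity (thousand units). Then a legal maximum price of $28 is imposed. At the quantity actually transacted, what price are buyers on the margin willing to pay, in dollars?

63

In a free market, 126 - p = 6p - 105 gives the equilibrium p* = 33, q* = 93.
Because the ceiling (28) lies below the market-clearing price, it is binding.
At p = 28: qd = 126 - 28 = 98 and qs = 6·28 - 105 = 63.
Only 63 units reach the market. On the demand curve, the marginal buyer's willingness to pay at q = 63 is (126 - 63) = 63.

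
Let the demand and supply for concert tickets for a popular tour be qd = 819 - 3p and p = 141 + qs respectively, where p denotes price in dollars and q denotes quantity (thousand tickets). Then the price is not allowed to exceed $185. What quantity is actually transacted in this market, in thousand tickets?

44

Rearranging supply gives qs = p - 141. Without the control the market clears where 819 - 3p = p - 141, i.e. p* = 240 and q* = 99.
Since 185 < 240, the ceiling is binding.
At p = 185: qd = 819 - 3·185 = 264 and qs = 185 - 141 = 44.
The quantity actually transacted is the short side, supply: 44.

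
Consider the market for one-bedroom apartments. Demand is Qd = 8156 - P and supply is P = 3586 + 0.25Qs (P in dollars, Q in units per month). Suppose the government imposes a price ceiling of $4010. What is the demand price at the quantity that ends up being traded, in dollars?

6460

Rearranging supply gives Qs = 4P - 14344. Setting quantity demanded equal to quantity supplied, 8156 - P = 4P - 14344, gives P* = 4500 and Q* = 3656.
The ceiling of 4010 is below the equilibrium price 4500, so it binds.
At P = 4010: Qd = 8156 - 4010 = 4146 and Qs = 4·4010 - 14344 = 1696.
Only 1696 units reach the market. On the demand curve, the marginal buyer's willingness to pay at Q = 1696 is (8156 - 1696) = 6460.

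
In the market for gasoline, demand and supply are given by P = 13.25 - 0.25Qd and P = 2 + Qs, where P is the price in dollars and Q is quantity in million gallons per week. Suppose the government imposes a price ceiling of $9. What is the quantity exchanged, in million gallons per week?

7

Rearranging demand gives Qd = 53 - 4P; rearranging supply gives Qs = P - 2. In a free market, 53 - 4P = P - 2 gives the equilibrium P* = 11, Q* = 9.
Since 9 < 11, the ceiling is binding.
At P = 9: Qd = 53 - 4·9 = 17 and Qs = 9 - 2 = 7.
The quantity actually transacted is the short side, supply: 7.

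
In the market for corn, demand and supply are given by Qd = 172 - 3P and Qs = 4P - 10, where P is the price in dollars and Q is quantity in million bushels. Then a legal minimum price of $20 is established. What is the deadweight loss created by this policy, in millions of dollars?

Setting quantity demanded equal to quantity supplied, 172 - 3P = 4P - 10, gives P* = 26 and Q* = 94.
The floor of 20 is below the equilibrium price 26, so it is not binding; the market clears at P* = 26, Q* = 94.
Since the control does not bind, no trades are prevented and deadweight loss is zero.

0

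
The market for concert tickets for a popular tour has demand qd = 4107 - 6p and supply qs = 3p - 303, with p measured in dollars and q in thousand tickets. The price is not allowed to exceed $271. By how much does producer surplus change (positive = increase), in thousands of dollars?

Without the control the market clears where 4107 - 6p = 3p - 303, i.e. p* = 490 and q* = 1167.
The ceiling of 271 is below the equilibrium price 490, so it binds.
At p = 271: qd = 4107 - 6·271 = 2481 and qs = 3·271 - 303 = 510.
Producer surplus without the control is ½ · (490 - 101) · 1167 = 226981.5.
With the ceiling, producers sell 510 units at 271, so PS = ½ · (271 - 101) · 510 = 43350.
Change in producer surplus = 43350 - 226981.5 = -183631.5.

-183631.5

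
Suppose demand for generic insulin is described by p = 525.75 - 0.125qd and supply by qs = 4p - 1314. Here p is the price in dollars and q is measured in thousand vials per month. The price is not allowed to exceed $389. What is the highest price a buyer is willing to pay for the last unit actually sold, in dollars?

495.5

Rearranging demand gives qd = 4206 - 8p. Setting quantity demanded equal to quantity supplied, 4206 - 8p = 4p - 1314, gives p* = 460 and q* = 526.
Because the ceiling (389) lies below the market-clearing price, it is binding.
At p = 389: qd = 4206 - 8·389 = 1094 and qs = 4·389 - 1314 = 242.
Only 242 units reach the market. On the demand curve, the marginal buyer's willingness to pay at q = 242 is (4206 - 242)/8 = 495.5.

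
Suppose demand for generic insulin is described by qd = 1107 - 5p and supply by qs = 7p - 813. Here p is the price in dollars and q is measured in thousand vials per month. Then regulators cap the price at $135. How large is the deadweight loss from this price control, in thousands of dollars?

5250

In a free market, 1107 - 5p = 7p - 813 gives the equilibrium p* = 160, q* = 307.
The ceiling of 135 is below the equilibrium price 160, so it binds.
At p = 135: qd = 1107 - 5·135 = 432 and qs = 7·135 - 813 = 132.
Quantity traded falls to 132. At q = 132 the demand price is (1107 - 132)/5 = 195 and the supply price is (813 + 132)/7 = 135.
Deadweight loss = ½ · (195 - 135) · (307 - 132) = ½ · 60 · 175 = 5250.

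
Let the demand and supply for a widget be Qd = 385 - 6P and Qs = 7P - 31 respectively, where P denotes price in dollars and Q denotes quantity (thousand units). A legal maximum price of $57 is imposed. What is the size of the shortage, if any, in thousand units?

Setting quantity demanded equal to quantity supplied, 385 - 6P = 7P - 31, gives P* = 32 and Q* = 193.
Since 57 is above P* = 32, the ceiling does not bind and the free-market outcome prevails.
Since the control does not bind, there is no shortage.

0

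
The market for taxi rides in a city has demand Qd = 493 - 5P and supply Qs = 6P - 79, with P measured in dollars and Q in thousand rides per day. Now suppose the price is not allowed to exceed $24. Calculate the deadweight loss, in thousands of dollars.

5174.4

Setting quantity demanded equal to quantity supplied, 493 - 5P = 6P - 79, gives P* = 52 and Q* = 233.
The ceiling of 24 is below the equilibrium price 52, so it binds.
At P = 24: Qd = 493 - 5·24 = 373 and Qs = 6·24 - 79 = 65.
Quantity traded falls to 65. At Q = 65 the demand price is (493 - 65)/5 = 85.6 and the supply price is (79 + 65)/6 = 24.
Deadweight loss = ½ · (85.6 - 24) · (233 - 65) = ½ · 61.6 · 168 = 5174.4.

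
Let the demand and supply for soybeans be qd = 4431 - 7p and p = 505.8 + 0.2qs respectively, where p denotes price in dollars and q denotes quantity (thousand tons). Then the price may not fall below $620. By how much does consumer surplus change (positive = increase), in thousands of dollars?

-9240

Rearranging supply gives qs = 5p - 2529. Setting quantity demanded equal to quantity supplied, 4431 - 7p = 5p - 2529, gives p* = 580 and q* = 371.
The floor of 620 is above the equilibrium price 580, so it binds.
At p = 620: qd = 4431 - 7·620 = 91 and qs = 5·620 - 2529 = 571.
Consumer surplus without the control is ½ · (633 - 580) · 371 = 9831.5.
With the floor, consumers buy 91 units at 620, so CS = ½ · (633 - 620) · 91 = 591.5.
Change in consumer surplus = 591.5 - 9831.5 = -9240.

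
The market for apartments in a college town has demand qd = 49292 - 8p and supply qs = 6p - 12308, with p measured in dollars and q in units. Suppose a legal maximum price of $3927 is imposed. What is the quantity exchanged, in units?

Setting quantity demanded equal to quantity supplied, 49292 - 8p = 6p - 12308, gives p* = 4400 and q* = 14092.
Since 3927 < 4400, the ceiling is binding.
At p = 3927: qd = 49292 - 8·3927 = 17876 and qs = 6·3927 - 12308 = 11254.
The quantity actually transacted is the short side, supply: 11254.

11254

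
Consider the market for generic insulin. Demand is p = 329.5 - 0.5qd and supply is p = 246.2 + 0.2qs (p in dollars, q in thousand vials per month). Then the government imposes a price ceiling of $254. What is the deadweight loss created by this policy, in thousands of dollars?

Rearranging demand gives qd = 659 - 2p; rearranging supply gives qs = 5p - 1231. Equilibrium: 659 - 2p = 5p - 1231, so 1890 = 7p and p* = 270, q* = 119.
Because the ceiling (254) lies below the market-clearing price, it is binding.
At p = 254: qd = 659 - 2·254 = 151 and qs = 5·254 - 1231 = 39.
Quantity traded falls to 39. At q = 39 the demand price is (659 - 39)/2 = 310 and the supply price is (1231 + 39)/5 = 254.
Deadweight loss = ½ · (310 - 254) · (119 - 39) = ½ · 56 · 80 = 2240.

2240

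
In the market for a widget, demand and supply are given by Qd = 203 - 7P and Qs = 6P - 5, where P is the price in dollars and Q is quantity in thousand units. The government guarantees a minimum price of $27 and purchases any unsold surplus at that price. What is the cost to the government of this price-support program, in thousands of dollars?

Equilibrium: 203 - 7P = 6P - 5, so 208 = 13P and P* = 16, Q* = 91.
Because the floor (27) lies above the market-clearing price, it is binding.
At P = 27: Qd = 203 - 7·27 = 14 and Qs = 6·27 - 5 = 157.
Surplus = Qs - Qd = 143.
Government expenditure = surplus × support price = 143 × 27 = 3861.

3861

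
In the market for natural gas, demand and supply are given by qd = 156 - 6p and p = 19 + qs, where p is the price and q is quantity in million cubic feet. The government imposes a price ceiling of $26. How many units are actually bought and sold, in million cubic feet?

6

Rearranging supply gives qs = p - 19. Without the control the market clears where 156 - 6p = p - 19, i.e. p* = 25 and q* = 6.
Since 26 is above p* = 25, the ceiling does not bind and the free-market outcome prevails.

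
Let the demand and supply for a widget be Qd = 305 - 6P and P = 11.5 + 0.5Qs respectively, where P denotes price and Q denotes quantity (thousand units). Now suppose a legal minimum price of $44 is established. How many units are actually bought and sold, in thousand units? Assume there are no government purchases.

Rearranging supply gives Qs = 2P - 23. Without the control the market clears where 305 - 6P = 2P - 23, i.e. P* = 41 and Q* = 59.
Since 44 > 41, the floor is binding.
At P = 44: Qd = 305 - 6·44 = 41 and Qs = 2·44 - 23 = 65.
The quantity actually transacted is the short side, demand: 41.

41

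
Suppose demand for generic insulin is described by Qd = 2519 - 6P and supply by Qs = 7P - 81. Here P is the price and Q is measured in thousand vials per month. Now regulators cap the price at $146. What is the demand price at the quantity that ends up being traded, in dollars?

263

Setting quantity demanded equal to quantity supplied, 2519 - 6P = 7P - 81, gives P* = 200 and Q* = 1319.
The ceiling of 146 is below the equilibrium price 200, so it binds.
At P = 146: Qd = 2519 - 6·146 = 1643 and Qs = 7·146 - 81 = 941.
Only 941 units reach the market. On the demand curve, the marginal buyer's willingness to pay at Q = 941 is (2519 - 941)/6 = 263.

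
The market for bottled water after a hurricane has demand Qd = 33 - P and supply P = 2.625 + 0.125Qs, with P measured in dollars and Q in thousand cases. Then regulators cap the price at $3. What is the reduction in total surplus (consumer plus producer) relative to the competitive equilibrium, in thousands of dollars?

Rearranging supply gives Qs = 8P - 21. Without the control the market clears where 33 - P = 8P - 21, i.e. P* = 6 and Q* = 27.
Because the ceiling (3) lies below the market-clearing price, it is binding.
At P = 3: Qd = 33 - 3 = 30 and Qs = 8·3 - 21 = 3.
Quantity traded falls to 3. At Q = 3 the demand price is 33 - 3 = 30 and the supply price is (21 + 3)/8 = 3.
Deadweight loss = ½ · (30 - 3) · (27 - 3) = ½ · 27 · 24 = 324.

324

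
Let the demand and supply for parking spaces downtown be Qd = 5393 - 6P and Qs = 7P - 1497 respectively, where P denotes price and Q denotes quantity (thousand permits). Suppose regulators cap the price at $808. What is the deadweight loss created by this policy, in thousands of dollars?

Equilibrium: 5393 - 6P = 7P - 1497, so 6890 = 13P and P* = 530, Q* = 2213.
Since 808 is above P* = 530, the ceiling does not bind and the free-market outcome prevails.
Since the control does not bind, no trades are prevented and deadweight loss is zero.

0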